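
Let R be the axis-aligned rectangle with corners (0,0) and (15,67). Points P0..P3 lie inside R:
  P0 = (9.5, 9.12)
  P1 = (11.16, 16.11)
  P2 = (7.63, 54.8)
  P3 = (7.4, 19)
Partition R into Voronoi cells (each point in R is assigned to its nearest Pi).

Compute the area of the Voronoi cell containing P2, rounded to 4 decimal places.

Area of P2's cell: 451.4986

1. box [0,15]×[0,67]: [(0, 0) (15, 0) (15, 67) (0, 67)]
2. ⊥bis P2·P0 via (8.565,31.96): [(0, 31.6094) (15, 32.2234) (15, 67) (0, 67)]  |A|=526.254
3. ⊥bis P2·P1 via (9.395,35.455): [(0, 34.5978) (15, 35.9664) (15, 67) (0, 67)]  |A|=475.7684
4. ⊥bis P2·P3 via (7.515,36.9): [(0, 36.9483) (15, 36.8519) (15, 67) (0, 67)]  |A|=451.4986
5. canonical 4-gon: [(0, 36.9483) (15, 36.8519) (15, 67) (0, 67)]
6. shoelace: 451.4986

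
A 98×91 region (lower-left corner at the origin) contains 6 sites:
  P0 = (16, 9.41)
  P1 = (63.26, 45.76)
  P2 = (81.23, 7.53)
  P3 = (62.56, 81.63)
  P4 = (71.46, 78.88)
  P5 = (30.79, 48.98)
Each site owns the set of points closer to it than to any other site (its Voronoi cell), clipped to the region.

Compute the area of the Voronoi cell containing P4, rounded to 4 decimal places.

1. box [0,98]×[0,91]: [(0, 0) (98, 0) (98, 91) (0, 91)]
2. ⊥bis P4·P0 via (43.73,44.145): [(0, 79.056) (98, 0.8196) (98, 91) (0, 91)]  |A|=5004.0956
3. ⊥bis P4·P1 via (67.36,62.32): [(0, 79.056) (0.1066, 78.9709) (98, 54.734) (98, 91) (0, 91)]  |A|=2365.163
4. ⊥bis P4·P2 via (76.345,43.205): [(0, 79.056) (0.1066, 78.9709) (98, 54.734) (98, 91) (0, 91)]  |A|=2365.163
5. ⊥bis P4·P3 via (67.01,80.255): [(61.887, 63.675) (98, 54.734) (98, 91) (70.3301, 91)]  |A|=1032.877
6. ⊥bis P4·P5 via (51.125,63.93): [(61.887, 63.675) (98, 54.734) (98, 91) (70.3301, 91)]  |A|=1032.877
7. canonical 4-gon: [(61.887, 63.675) (98, 54.734) (98, 91) (70.3301, 91)]
8. shoelace: 1032.877

Area of P4's cell: 1032.8770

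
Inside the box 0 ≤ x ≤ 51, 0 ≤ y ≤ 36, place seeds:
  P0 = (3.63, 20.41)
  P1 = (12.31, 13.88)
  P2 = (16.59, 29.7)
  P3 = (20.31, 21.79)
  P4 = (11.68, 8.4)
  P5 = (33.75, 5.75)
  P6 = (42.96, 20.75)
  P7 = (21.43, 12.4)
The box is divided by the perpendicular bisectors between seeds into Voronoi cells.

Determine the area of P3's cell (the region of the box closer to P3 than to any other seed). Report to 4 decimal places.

1. box [0,51]×[0,36]: [(0, 0) (51, 0) (51, 36) (0, 36)]
2. ⊥bis P3·P0 via (11.97,21.1): [(13.7157, 0) (51, 0) (51, 36) (10.7373, 36)]  |A|=1395.8469
3. ⊥bis P3·P1 via (16.31,17.835): [(11.8685, 22.3271) (33.9444, 0) (51, 0) (51, 36) (10.7373, 36)]  |A|=1170.0236
4. ⊥bis P3·P2 via (18.45,25.745): [(11.8428, 22.6377) (11.8685, 22.3271) (33.9444, 0) (51, 0) (51, 36) (40.2557, 36)]  |A|=972.8066
5. ⊥bis P3·P4 via (15.995,15.095): [(11.8428, 22.6377) (11.8685, 22.3271) (24.332, 9.7217) (39.4159, 0) (51, 0) (51, 36) (40.2557, 36)]  |A|=946.2104
6. ⊥bis P3·P5 via (27.03,13.77): [(11.8428, 22.6377) (11.8685, 22.3271) (23.3654, 10.6994) (51, 33.8546) (51, 36) (40.2557, 36)]  |A|=413.7844
7. ⊥bis P3·P6 via (31.635,21.27): [(32.136, 32.1814) (11.8428, 22.6377) (11.8685, 22.3271) (23.3654, 10.6994) (31.4611, 17.4828)]  |A|=234.9626
8. ⊥bis P3·P7 via (20.87,17.095): [(31.5015, 18.3631) (32.136, 32.1814) (11.8428, 22.6377) (11.8685, 22.3271) (17.4455, 16.6865)]  |A|=184.4964
9. canonical 5-gon: [(31.5015, 18.3631) (32.136, 32.1814) (11.8428, 22.6377) (11.8685, 22.3271) (17.4455, 16.6865)]
10. shoelace: 184.4964

Area of P3's cell: 184.4964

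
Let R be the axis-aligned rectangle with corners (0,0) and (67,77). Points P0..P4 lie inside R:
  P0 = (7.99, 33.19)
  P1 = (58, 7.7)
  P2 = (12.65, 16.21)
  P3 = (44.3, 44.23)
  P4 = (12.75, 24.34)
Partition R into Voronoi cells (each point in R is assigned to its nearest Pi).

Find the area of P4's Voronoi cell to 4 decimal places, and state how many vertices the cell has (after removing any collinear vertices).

Area of P4's cell: 362.0439 (5 vertices)

1. box [0,67]×[0,77]: [(0, 0) (67, 0) (67, 77) (0, 77)]
2. ⊥bis P4·P0 via (10.37,28.765): [(0, 23.1875) (0, 0) (67, 0) (67, 59.2236)]  |A|=2760.7713
3. ⊥bis P4·P1 via (35.375,16.02): [(47.3824, 48.6722) (0, 23.1875) (0, 0) (29.4839, 0)]  |A|=1266.8613
4. ⊥bis P4·P2 via (12.7,20.275): [(36.8306, 19.9782) (47.3824, 48.6722) (0, 23.1875) (0, 20.4312)]  |A|=596.0974
5. ⊥bis P4·P3 via (28.525,34.285): [(36.8306, 19.9782) (37.0936, 20.6934) (26.5266, 37.4549) (0, 23.1875) (0, 20.4312)]  |A|=362.0439
6. canonical 5-gon: [(36.8306, 19.9782) (37.0936, 20.6934) (26.5266, 37.4549) (0, 23.1875) (0, 20.4312)]
7. shoelace: 362.0439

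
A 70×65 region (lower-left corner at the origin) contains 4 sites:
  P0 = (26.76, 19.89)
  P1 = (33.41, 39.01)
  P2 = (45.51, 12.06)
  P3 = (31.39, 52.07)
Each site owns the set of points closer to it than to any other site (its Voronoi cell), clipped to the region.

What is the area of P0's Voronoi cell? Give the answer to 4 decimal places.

Area of P0's cell: 1185.4973

1. box [0,70]×[0,65]: [(0, 0) (70, 0) (70, 65) (0, 65)]
2. ⊥bis P0·P1 via (30.085,29.45): [(0, 39.9137) (0, 0) (70, 0) (70, 15.5674)]  |A|=1941.8383
3. ⊥bis P0·P2 via (36.135,15.975): [(40.2812, 25.9037) (0, 39.9137) (0, 0) (29.4638, 0)]  |A|=1185.4973
4. ⊥bis P0·P3 via (29.075,35.98): [(40.2812, 25.9037) (0, 39.9137) (0, 0) (29.4638, 0)]  |A|=1185.4973
5. canonical 4-gon: [(40.2812, 25.9037) (0, 39.9137) (0, 0) (29.4638, 0)]
6. shoelace: 1185.4973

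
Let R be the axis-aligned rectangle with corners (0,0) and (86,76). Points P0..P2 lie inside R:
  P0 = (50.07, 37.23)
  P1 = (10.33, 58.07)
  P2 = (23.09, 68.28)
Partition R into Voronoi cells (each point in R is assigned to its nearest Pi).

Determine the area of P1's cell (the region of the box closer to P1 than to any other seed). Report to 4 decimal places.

1. box [0,86]×[0,76]: [(0, 0) (86, 0) (86, 76) (0, 76)]
2. ⊥bis P1·P0 via (30.2,47.65): [(0, 0) (5.2119, 0) (45.067, 76) (0, 76)]  |A|=1910.5987
3. ⊥bis P1·P2 via (16.71,63.175): [(0, 0) (5.2119, 0) (29.7773, 46.844) (6.448, 76) (0, 76)]  |A|=1347.6115
4. canonical 5-gon: [(0, 0) (5.2119, 0) (29.7773, 46.844) (6.448, 76) (0, 76)]
5. shoelace: 1347.6115

Area of P1's cell: 1347.6115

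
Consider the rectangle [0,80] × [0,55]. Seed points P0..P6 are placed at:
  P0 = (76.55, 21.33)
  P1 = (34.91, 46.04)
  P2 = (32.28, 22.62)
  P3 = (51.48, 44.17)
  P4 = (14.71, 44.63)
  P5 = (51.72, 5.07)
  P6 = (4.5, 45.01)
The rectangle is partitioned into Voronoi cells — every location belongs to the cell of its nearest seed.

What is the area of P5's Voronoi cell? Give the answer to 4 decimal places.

Area of P5's cell: 593.5083

1. box [0,80]×[0,55]: [(0, 0) (80, 0) (80, 55) (0, 55)]
2. ⊥bis P5·P0 via (64.135,13.2): [(0, 0) (72.7791, 0) (36.7621, 55) (0, 55)]  |A|=3012.3831
3. ⊥bis P5·P1 via (43.315,25.555): [(0, 7.7828) (0, 0) (72.7791, 0) (53.3484, 29.6717)]  |A|=1287.3414
4. ⊥bis P5·P2 via (42,13.845): [(29.501, 0) (72.7791, 0) (54.5843, 27.7845)]  |A|=601.2294
5. ⊥bis P5·P3 via (51.6,24.62): [(51.7281, 24.6208) (29.501, 0) (72.7791, 0) (56.6363, 24.6509)]  |A|=593.5083
6. ⊥bis P5·P4 via (33.215,24.85): [(51.7281, 24.6208) (29.501, 0) (72.7791, 0) (56.6363, 24.6509)]  |A|=593.5083
7. ⊥bis P5·P6 via (28.11,25.04): [(51.7281, 24.6208) (29.501, 0) (72.7791, 0) (56.6363, 24.6509)]  |A|=593.5083
8. canonical 4-gon: [(51.7281, 24.6208) (29.501, 0) (72.7791, 0) (56.6363, 24.6509)]
9. shoelace: 593.5083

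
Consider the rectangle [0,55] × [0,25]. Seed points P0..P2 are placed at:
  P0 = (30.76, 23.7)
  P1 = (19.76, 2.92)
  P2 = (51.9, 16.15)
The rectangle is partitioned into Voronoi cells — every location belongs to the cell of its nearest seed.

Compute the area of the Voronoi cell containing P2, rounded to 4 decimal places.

1. box [0,55]×[0,25]: [(0, 0) (55, 0) (55, 25) (0, 25)]
2. ⊥bis P2·P0 via (41.33,19.925): [(34.2139, 0) (55, 0) (55, 25) (43.1425, 25)]  |A|=408.0446
3. ⊥bis P2·P1 via (35.83,9.535): [(36.7881, 7.2076) (39.755, 0) (55, 0) (55, 25) (43.1425, 25)]  |A|=388.076
4. canonical 5-gon: [(36.7881, 7.2076) (39.755, 0) (55, 0) (55, 25) (43.1425, 25)]
5. shoelace: 388.076

Area of P2's cell: 388.0760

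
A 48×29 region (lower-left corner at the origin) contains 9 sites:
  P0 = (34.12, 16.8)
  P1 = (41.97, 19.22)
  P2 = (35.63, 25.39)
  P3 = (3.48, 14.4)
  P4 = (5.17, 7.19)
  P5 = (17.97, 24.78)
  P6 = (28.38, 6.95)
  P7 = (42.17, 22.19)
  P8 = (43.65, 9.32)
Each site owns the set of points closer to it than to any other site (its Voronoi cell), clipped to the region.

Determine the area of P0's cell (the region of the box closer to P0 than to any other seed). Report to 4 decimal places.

1. box [0,48]×[0,29]: [(0, 0) (48, 0) (48, 29) (0, 29)]
2. ⊥bis P0·P1 via (38.045,18.01): [(0, 0) (43.5971, 0) (34.657, 29) (0, 29)]  |A|=1134.6848
3. ⊥bis P0·P2 via (34.875,21.095): [(0, 27.2255) (0, 0) (43.5971, 0) (37.2211, 20.6826)]  |A|=957.5327
4. ⊥bis P0·P3 via (18.8,15.6): [(18.1391, 24.0369) (20.0219, 0) (43.5971, 0) (37.2211, 20.6826)]  |A|=469.976
5. ⊥bis P0·P4 via (19.645,11.995): [(18.1391, 24.0369) (18.9086, 14.2134) (23.6268, 0) (43.5971, 0) (37.2211, 20.6826)]  |A|=444.3577
6. ⊥bis P0·P5 via (26.045,20.79): [(26.8893, 22.4988) (20.4705, 9.5082) (23.6268, 0) (43.5971, 0) (37.2211, 20.6826)]  |A|=376.7249
7. ⊥bis P0·P6 via (31.25,11.875): [(26.8893, 22.4988) (23.7884, 16.2232) (41.8385, 5.7046) (37.2211, 20.6826)]  |A|=146.1272
8. ⊥bis P0·P7 via (38.145,19.495): [(26.8893, 22.4988) (23.7884, 16.2232) (41.8385, 5.7046) (37.2211, 20.6826)]  |A|=146.1272
9. ⊥bis P0·P8 via (38.885,13.06): [(26.8893, 22.4988) (23.7884, 16.2232) (35.8506, 9.194) (39.3775, 13.6875) (37.2211, 20.6826)]  |A|=126.5206
10. canonical 5-gon: [(26.8893, 22.4988) (23.7884, 16.2232) (35.8506, 9.194) (39.3775, 13.6875) (37.2211, 20.6826)]
11. shoelace: 126.5206

Area of P0's cell: 126.5206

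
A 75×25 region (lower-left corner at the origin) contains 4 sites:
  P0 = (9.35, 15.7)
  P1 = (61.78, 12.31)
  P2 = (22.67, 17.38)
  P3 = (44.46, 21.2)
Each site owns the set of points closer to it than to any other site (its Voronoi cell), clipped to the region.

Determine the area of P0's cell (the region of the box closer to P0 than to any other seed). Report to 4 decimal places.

1. box [0,75]×[0,25]: [(0, 0) (75, 0) (75, 25) (0, 25)]
2. ⊥bis P0·P1 via (35.565,14.005): [(0, 0) (34.6595, 0) (36.2759, 25) (0, 25)]  |A|=886.6923
3. ⊥bis P0·P2 via (16.01,16.54): [(0, 0) (18.0961, 0) (14.943, 25) (0, 25)]  |A|=412.9887
4. ⊥bis P0·P3 via (26.905,18.45): [(0, 0) (18.0961, 0) (14.943, 25) (0, 25)]  |A|=412.9887
5. canonical 4-gon: [(0, 0) (18.0961, 0) (14.943, 25) (0, 25)]
6. shoelace: 412.9887

Area of P0's cell: 412.9887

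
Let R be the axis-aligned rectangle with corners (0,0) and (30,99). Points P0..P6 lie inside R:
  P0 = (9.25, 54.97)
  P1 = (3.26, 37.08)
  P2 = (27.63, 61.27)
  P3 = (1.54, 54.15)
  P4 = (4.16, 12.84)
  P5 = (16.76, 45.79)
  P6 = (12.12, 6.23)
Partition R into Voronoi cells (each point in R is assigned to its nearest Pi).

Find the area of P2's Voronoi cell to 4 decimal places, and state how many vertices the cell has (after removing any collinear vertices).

Area of P2's cell: 827.6189 (4 vertices)

1. box [0,30]×[0,99]: [(0, 0) (30, 0) (30, 99) (0, 99)]
2. ⊥bis P2·P0 via (18.44,58.12): [(30, 24.3942) (30, 99) (4.4278, 99)]  |A|=953.9173
3. ⊥bis P2·P1 via (15.445,49.175): [(24.7029, 39.8482) (30, 34.5117) (30, 99) (4.4278, 99)]  |A|=927.1205
4. ⊥bis P2·P3 via (14.585,57.71): [(24.7029, 39.8482) (30, 34.5117) (30, 99) (4.4278, 99)]  |A|=927.1205
5. ⊥bis P2·P4 via (15.895,37.055): [(24.7029, 39.8482) (30, 34.5117) (30, 99) (4.4278, 99)]  |A|=927.1205
6. ⊥bis P2·P5 via (22.195,53.53): [(19.3217, 55.5476) (30, 48.0494) (30, 99) (4.4278, 99)]  |A|=827.6189
7. ⊥bis P2·P6 via (19.875,33.75): [(19.3217, 55.5476) (30, 48.0494) (30, 99) (4.4278, 99)]  |A|=827.6189
8. canonical 4-gon: [(19.3217, 55.5476) (30, 48.0494) (30, 99) (4.4278, 99)]
9. shoelace: 827.6189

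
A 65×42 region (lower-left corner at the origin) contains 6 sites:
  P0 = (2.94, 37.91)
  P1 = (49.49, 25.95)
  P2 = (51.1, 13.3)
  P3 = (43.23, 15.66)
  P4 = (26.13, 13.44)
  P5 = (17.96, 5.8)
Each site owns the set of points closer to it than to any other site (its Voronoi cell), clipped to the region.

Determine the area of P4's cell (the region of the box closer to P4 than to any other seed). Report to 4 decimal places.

1. box [0,65]×[0,42]: [(0, 0) (65, 0) (65, 42) (0, 42)]
2. ⊥bis P4·P0 via (14.535,25.675): [(0, 11.9003) (0, 0) (65, 0) (65, 42) (31.7611, 42)]  |A|=2252.0007
3. ⊥bis P4·P1 via (37.81,19.695): [(27.85, 38.2935) (0, 11.9003) (0, 0) (48.3573, 0)]  |A|=1091.5953
4. ⊥bis P4·P2 via (38.615,13.37): [(38.6418, 18.1419) (27.85, 38.2935) (0, 11.9003) (0, 0) (38.54, 0)]  |A|=1002.5438
5. ⊥bis P4·P3 via (34.68,14.55): [(32.7967, 29.0563) (27.85, 38.2935) (0, 11.9003) (0, 0) (36.5689, 0)]  |A|=920.3325
6. ⊥bis P4·P5 via (22.045,9.62): [(32.7967, 29.0563) (27.85, 38.2935) (10.5569, 21.905) (31.0409, 0) (36.5689, 0)]  |A|=517.541
7. canonical 5-gon: [(32.7967, 29.0563) (27.85, 38.2935) (10.5569, 21.905) (31.0409, 0) (36.5689, 0)]
8. shoelace: 517.541

Area of P4's cell: 517.5410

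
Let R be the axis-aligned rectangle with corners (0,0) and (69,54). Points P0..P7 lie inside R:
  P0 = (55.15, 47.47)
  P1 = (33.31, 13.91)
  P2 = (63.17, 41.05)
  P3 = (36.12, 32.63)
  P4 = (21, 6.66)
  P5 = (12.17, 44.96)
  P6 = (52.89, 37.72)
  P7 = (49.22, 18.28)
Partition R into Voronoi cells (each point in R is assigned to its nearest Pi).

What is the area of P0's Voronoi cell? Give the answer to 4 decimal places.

1. box [0,69]×[0,54]: [(0, 0) (69, 0) (69, 54) (0, 54)]
2. ⊥bis P0·P1 via (44.23,30.69): [(69, 14.5703) (69, 54) (8.4112, 54)]  |A|=1194.4997
3. ⊥bis P0·P2 via (59.16,44.26): [(46.9041, 28.9497) (66.9569, 54) (8.4112, 54)]  |A|=733.2928
4. ⊥bis P0·P3 via (45.635,40.05): [(50.646, 33.6241) (66.9569, 54) (34.7565, 54)]  |A|=328.0549
5. ⊥bis P0·P4 via (38.075,27.065): [(50.646, 33.6241) (66.9569, 54) (34.7565, 54)]  |A|=328.0549
6. ⊥bis P0·P5 via (33.66,46.215): [(50.646, 33.6241) (66.9569, 54) (34.7565, 54)]  |A|=328.0549
7. ⊥bis P0·P6 via (54.02,42.595): [(41.3624, 45.529) (57.2313, 41.8506) (66.9569, 54) (34.7565, 54)]  |A|=250.6707
8. ⊥bis P0·P7 via (52.185,32.875): [(41.3624, 45.529) (57.2313, 41.8506) (66.9569, 54) (34.7565, 54)]  |A|=250.6707
9. canonical 4-gon: [(41.3624, 45.529) (57.2313, 41.8506) (66.9569, 54) (34.7565, 54)]
10. shoelace: 250.6707

Area of P0's cell: 250.6707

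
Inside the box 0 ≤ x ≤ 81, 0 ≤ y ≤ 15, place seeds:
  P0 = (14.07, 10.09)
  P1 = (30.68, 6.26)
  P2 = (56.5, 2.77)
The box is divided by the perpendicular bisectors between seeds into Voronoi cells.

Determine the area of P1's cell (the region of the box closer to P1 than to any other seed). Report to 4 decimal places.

1. box [0,81]×[0,15]: [(0, 0) (81, 0) (81, 15) (0, 15)]
2. ⊥bis P1·P0 via (22.375,8.175): [(20.49, 0) (81, 0) (81, 15) (23.9487, 15)]  |A|=881.7097
3. ⊥bis P1·P2 via (43.59,4.515): [(20.49, 0) (42.9797, 0) (45.0072, 15) (23.9487, 15)]  |A|=326.6117
4. canonical 4-gon: [(20.49, 0) (42.9797, 0) (45.0072, 15) (23.9487, 15)]
5. shoelace: 326.6117

Area of P1's cell: 326.6117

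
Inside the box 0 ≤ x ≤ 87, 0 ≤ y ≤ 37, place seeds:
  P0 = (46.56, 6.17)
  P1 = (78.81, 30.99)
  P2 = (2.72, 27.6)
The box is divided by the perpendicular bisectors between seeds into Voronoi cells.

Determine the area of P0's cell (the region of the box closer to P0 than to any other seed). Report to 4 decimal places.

Area of P0's cell: 1380.7334

1. box [0,87]×[0,37]: [(0, 0) (87, 0) (87, 37) (0, 37)]
2. ⊥bis P0·P1 via (62.685,18.58): [(0, 0) (76.9844, 0) (48.5087, 37) (0, 37)]  |A|=2321.6231
3. ⊥bis P0·P2 via (24.64,16.885): [(16.3862, 0) (76.9844, 0) (48.5087, 37) (34.4727, 37)]  |A|=1380.7334
4. canonical 4-gon: [(16.3862, 0) (76.9844, 0) (48.5087, 37) (34.4727, 37)]
5. shoelace: 1380.7334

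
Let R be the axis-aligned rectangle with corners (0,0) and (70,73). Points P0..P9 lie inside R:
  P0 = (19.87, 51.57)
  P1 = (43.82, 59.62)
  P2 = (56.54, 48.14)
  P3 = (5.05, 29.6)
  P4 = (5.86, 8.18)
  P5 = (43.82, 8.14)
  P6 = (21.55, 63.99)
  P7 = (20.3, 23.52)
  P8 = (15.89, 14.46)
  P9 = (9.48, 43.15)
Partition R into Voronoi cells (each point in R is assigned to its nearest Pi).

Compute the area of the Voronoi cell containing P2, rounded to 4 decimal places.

1. box [0,70]×[0,73]: [(0, 0) (70, 0) (70, 73) (0, 73)]
2. ⊥bis P2·P0 via (38.205,49.855): [(33.5417, 0) (70, 0) (70, 73) (40.3699, 73)]  |A|=2412.2256
3. ⊥bis P2·P1 via (50.18,53.88): [(37.2404, 39.5428) (33.5417, 0) (70, 0) (70, 73) (67.4361, 73)]  |A|=1959.4458
4. ⊥bis P2·P3 via (30.795,38.87): [(37.2404, 39.5428) (35.8614, 24.7995) (44.7909, 0) (70, 0) (70, 73) (67.4361, 73)]  |A|=1819.9587
5. ⊥bis P2·P4 via (31.2,28.16): [(37.2404, 39.5428) (35.8614, 24.7995) (37.5522, 20.1038) (53.4035, 0) (70, 0) (70, 73) (67.4361, 73)]  |A|=1733.386
6. ⊥bis P2·P5 via (50.18,28.14): [(37.2404, 39.5428) (36.5784, 32.4653) (70, 21.8372) (70, 73) (67.4361, 73)]  |A|=1002.7136
7. ⊥bis P2·P6 via (39.045,56.065): [(37.2404, 39.5428) (36.5784, 32.4653) (70, 21.8372) (70, 73) (67.4361, 73)]  |A|=1002.7136
8. ⊥bis P2·P7 via (38.42,35.83): [(37.2404, 39.5428) (37.0779, 37.8055) (41.8432, 30.7911) (70, 21.8372) (70, 73) (67.4361, 73)]  |A|=988.2379
9. ⊥bis P2·P8 via (36.215,31.3): [(37.2404, 39.5428) (37.0779, 37.8055) (41.8432, 30.7911) (70, 21.8372) (70, 73) (67.4361, 73)]  |A|=988.2379
10. ⊥bis P2·P9 via (33.01,45.645): [(37.2404, 39.5428) (37.0779, 37.8055) (41.8432, 30.7911) (70, 21.8372) (70, 73) (67.4361, 73)]  |A|=988.2379
11. canonical 6-gon: [(37.2404, 39.5428) (37.0779, 37.8055) (41.8432, 30.7911) (70, 21.8372) (70, 73) (67.4361, 73)]
12. shoelace: 988.2379

Area of P2's cell: 988.2379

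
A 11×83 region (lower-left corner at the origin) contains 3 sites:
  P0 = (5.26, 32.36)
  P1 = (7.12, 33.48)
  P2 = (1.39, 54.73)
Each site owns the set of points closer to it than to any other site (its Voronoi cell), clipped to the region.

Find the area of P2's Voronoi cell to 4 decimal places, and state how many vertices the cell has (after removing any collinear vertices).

1. box [0,11]×[0,83]: [(0, 0) (11, 0) (11, 83) (0, 83)]
2. ⊥bis P2·P0 via (3.325,43.545): [(0, 42.9698) (11, 44.8728) (11, 83) (0, 83)]  |A|=429.866
3. ⊥bis P2·P1 via (4.255,44.105): [(0, 42.9698) (0.1255, 42.9915) (11, 45.9238) (11, 83) (0, 83)]  |A|=424.1514
4. canonical 5-gon: [(0, 42.9698) (0.1255, 42.9915) (11, 45.9238) (11, 83) (0, 83)]
5. shoelace: 424.1514

Area of P2's cell: 424.1514 (5 vertices)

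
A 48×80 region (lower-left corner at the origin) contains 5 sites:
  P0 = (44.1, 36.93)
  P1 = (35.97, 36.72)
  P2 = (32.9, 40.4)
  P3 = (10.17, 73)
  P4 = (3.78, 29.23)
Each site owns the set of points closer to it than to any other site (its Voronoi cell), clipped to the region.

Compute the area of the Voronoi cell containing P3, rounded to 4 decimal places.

1. box [0,48]×[0,80]: [(0, 0) (48, 0) (48, 80) (0, 80)]
2. ⊥bis P3·P0 via (27.135,54.965): [(0, 29.4399) (48, 74.5921) (48, 80) (0, 80)]  |A|=1343.2322
3. ⊥bis P3·P1 via (23.07,54.86): [(0, 38.4541) (39.2715, 66.3815) (48, 74.5921) (48, 80) (0, 80)]  |A|=1166.2312
4. ⊥bis P3·P2 via (21.535,56.7): [(0, 41.685) (48, 75.1524) (48, 80) (0, 80)]  |A|=1035.9027
5. ⊥bis P3·P4 via (6.975,51.115): [(0, 52.1333) (12.3908, 50.3243) (48, 75.1524) (48, 80) (0, 80)]  |A|=971.1708
6. canonical 5-gon: [(0, 52.1333) (12.3908, 50.3243) (48, 75.1524) (48, 80) (0, 80)]
7. shoelace: 971.1708

Area of P3's cell: 971.1708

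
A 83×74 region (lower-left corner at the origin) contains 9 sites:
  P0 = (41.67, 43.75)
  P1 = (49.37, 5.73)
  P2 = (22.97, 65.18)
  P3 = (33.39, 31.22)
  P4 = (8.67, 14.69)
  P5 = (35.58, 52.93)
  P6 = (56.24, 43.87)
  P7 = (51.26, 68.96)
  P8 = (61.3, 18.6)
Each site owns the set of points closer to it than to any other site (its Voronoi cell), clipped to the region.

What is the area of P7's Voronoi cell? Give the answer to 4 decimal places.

1. box [0,83]×[0,74]: [(0, 0) (83, 0) (83, 74) (0, 74)]
2. ⊥bis P7·P0 via (46.465,56.355): [(83, 42.4569) (83, 74) (0.0802, 74)]  |A|=1307.7734
3. ⊥bis P7·P1 via (50.315,37.345): [(83, 42.4569) (83, 74) (0.0802, 74)]  |A|=1307.7734
4. ⊥bis P7·P2 via (37.115,67.07): [(38.1227, 59.5285) (83, 42.4569) (83, 74) (36.189, 74)]  |A|=1046.498
5. ⊥bis P7·P3 via (42.325,50.09): [(38.1227, 59.5285) (83, 42.4569) (83, 74) (36.189, 74)]  |A|=1046.498
6. ⊥bis P7·P4 via (29.965,41.825): [(38.1227, 59.5285) (83, 42.4569) (83, 74) (36.189, 74)]  |A|=1046.498
7. ⊥bis P7·P5 via (43.42,60.945): [(37.1085, 67.1187) (49.1609, 55.3295) (83, 42.4569) (83, 74) (36.189, 74)]  |A|=1006.7359
8. ⊥bis P7·P6 via (53.75,56.415): [(37.1085, 67.1187) (49.0124, 55.4747) (83, 62.2207) (83, 74) (36.189, 74)]  |A|=669.3735
9. ⊥bis P7·P8 via (56.28,43.78): [(37.1085, 67.1187) (49.0124, 55.4747) (83, 62.2207) (83, 74) (36.189, 74)]  |A|=669.3735
10. canonical 5-gon: [(37.1085, 67.1187) (49.0124, 55.4747) (83, 62.2207) (83, 74) (36.189, 74)]
11. shoelace: 669.3735

Area of P7's cell: 669.3735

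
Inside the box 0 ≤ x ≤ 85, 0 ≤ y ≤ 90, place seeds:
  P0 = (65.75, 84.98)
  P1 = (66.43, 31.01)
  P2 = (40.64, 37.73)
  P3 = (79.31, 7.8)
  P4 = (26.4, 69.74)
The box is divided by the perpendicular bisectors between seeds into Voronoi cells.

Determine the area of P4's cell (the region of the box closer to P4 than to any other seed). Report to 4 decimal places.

Area of P4's cell: 1908.5877

1. box [0,85]×[0,90]: [(0, 0) (85, 0) (85, 90) (0, 90)]
2. ⊥bis P4·P0 via (46.075,77.36): [(0, 0) (76.036, 0) (41.1796, 90) (0, 90)]  |A|=5274.7036
3. ⊥bis P4·P1 via (46.415,50.375): [(0, 2.402) (53.6357, 57.8381) (41.1796, 90) (0, 90)]  |A|=3011.3969
4. ⊥bis P4·P2 via (33.52,53.735): [(0, 38.8233) (52.0349, 61.9715) (41.1796, 90) (0, 90)]  |A|=1908.5877
5. ⊥bis P4·P3 via (52.855,38.77): [(0, 38.8233) (52.0349, 61.9715) (41.1796, 90) (0, 90)]  |A|=1908.5877
6. canonical 4-gon: [(0, 38.8233) (52.0349, 61.9715) (41.1796, 90) (0, 90)]
7. shoelace: 1908.5877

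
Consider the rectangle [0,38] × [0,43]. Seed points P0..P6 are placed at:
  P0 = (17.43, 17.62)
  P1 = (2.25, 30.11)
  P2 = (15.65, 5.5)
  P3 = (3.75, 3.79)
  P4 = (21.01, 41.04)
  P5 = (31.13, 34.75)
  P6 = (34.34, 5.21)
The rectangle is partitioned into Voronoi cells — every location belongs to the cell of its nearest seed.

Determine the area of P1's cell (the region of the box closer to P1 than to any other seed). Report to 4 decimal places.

Area of P1's cell: 268.6252

1. box [0,38]×[0,43]: [(0, 0) (38, 0) (38, 43) (0, 43)]
2. ⊥bis P1·P0 via (9.84,23.865): [(0, 11.9057) (25.5841, 43) (0, 43)]  |A|=397.7601
3. ⊥bis P1·P2 via (8.95,17.805): [(0, 12.9318) (1.5294, 13.7645) (25.5841, 43) (0, 43)]  |A|=396.9755
4. ⊥bis P1·P3 via (3,16.95): [(0, 16.779) (4.207, 17.0188) (25.5841, 43) (0, 43)]  |A|=387.5092
5. ⊥bis P1·P4 via (11.63,35.575): [(0, 16.779) (4.207, 17.0188) (14.8821, 29.9931) (7.304, 43) (0, 43)]  |A|=268.6252
6. ⊥bis P1·P5 via (16.69,32.43): [(0, 16.779) (4.207, 17.0188) (14.8821, 29.9931) (7.304, 43) (0, 43)]  |A|=268.6252
7. ⊥bis P1·P6 via (18.295,17.66): [(0, 16.779) (4.207, 17.0188) (14.8821, 29.9931) (7.304, 43) (0, 43)]  |A|=268.6252
8. canonical 5-gon: [(0, 16.779) (4.207, 17.0188) (14.8821, 29.9931) (7.304, 43) (0, 43)]
9. shoelace: 268.6252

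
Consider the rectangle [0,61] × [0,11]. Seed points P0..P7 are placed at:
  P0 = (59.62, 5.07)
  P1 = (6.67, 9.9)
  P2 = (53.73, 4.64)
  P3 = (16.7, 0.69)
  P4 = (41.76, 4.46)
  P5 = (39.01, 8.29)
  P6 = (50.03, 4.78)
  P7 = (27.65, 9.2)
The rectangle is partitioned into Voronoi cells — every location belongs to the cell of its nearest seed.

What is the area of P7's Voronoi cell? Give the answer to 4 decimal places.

Area of P7's cell: 124.4966

1. box [0,61]×[0,11]: [(0, 0) (61, 0) (61, 11) (0, 11)]
2. ⊥bis P7·P0 via (43.635,7.135): [(0, 0) (42.7133, 0) (44.1343, 11) (0, 11)]  |A|=477.6616
3. ⊥bis P7·P1 via (17.16,9.55): [(16.8414, 0) (42.7133, 0) (44.1343, 11) (17.2084, 11)]  |A|=290.388
4. ⊥bis P7·P2 via (40.69,6.92): [(16.8414, 0) (39.4801, 0) (41.4034, 11) (17.2084, 11)]  |A|=257.5853
5. ⊥bis P7·P3 via (22.175,4.945): [(26.0181, 0) (39.4801, 0) (41.4034, 11) (17.4692, 11)]  |A|=205.6785
6. ⊥bis P7·P4 via (34.705,6.83): [(26.0181, 0) (32.4106, 0) (36.1058, 11) (17.4692, 11)]  |A|=137.6599
7. ⊥bis P7·P5 via (33.33,8.745): [(26.0181, 0) (32.4106, 0) (32.698, 0.8556) (33.5106, 11) (17.4692, 11)]  |A|=124.4966
8. ⊥bis P7·P6 via (38.84,6.99): [(26.0181, 0) (32.4106, 0) (32.698, 0.8556) (33.5106, 11) (17.4692, 11)]  |A|=124.4966
9. canonical 5-gon: [(26.0181, 0) (32.4106, 0) (32.698, 0.8556) (33.5106, 11) (17.4692, 11)]
10. shoelace: 124.4966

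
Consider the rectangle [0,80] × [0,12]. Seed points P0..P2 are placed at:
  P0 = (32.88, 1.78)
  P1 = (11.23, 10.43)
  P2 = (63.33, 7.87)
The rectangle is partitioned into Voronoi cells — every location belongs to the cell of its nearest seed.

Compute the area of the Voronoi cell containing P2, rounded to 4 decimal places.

1. box [0,80]×[0,12]: [(0, 0) (80, 0) (80, 12) (0, 12)]
2. ⊥bis P2·P0 via (48.105,4.825): [(49.07, 0) (80, 0) (80, 12) (46.67, 12)]  |A|=385.56
3. ⊥bis P2·P1 via (37.28,9.15): [(49.07, 0) (80, 0) (80, 12) (46.67, 12)]  |A|=385.56
4. canonical 4-gon: [(49.07, 0) (80, 0) (80, 12) (46.67, 12)]
5. shoelace: 385.56

Area of P2's cell: 385.5600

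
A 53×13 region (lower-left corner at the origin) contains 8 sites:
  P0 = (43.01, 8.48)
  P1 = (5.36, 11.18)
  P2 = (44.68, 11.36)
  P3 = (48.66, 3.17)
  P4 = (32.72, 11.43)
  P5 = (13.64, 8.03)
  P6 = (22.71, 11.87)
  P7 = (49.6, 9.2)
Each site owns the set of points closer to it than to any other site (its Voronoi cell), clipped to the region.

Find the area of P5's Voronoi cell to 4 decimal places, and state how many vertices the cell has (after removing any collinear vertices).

1. box [0,53]×[0,13]: [(0, 0) (53, 0) (53, 13) (0, 13)]
2. ⊥bis P5·P0 via (28.325,8.255): [(0, 0) (28.4515, 0) (28.2523, 13) (0, 13)]  |A|=368.5746
3. ⊥bis P5·P1 via (9.5,9.605): [(5.8459, 0) (28.4515, 0) (28.2523, 13) (10.7916, 13)]  |A|=260.4308
4. ⊥bis P5·P2 via (29.16,9.695): [(5.8459, 0) (28.4515, 0) (28.2523, 13) (10.7916, 13)]  |A|=260.4308
5. ⊥bis P5·P3 via (31.15,5.6): [(5.8459, 0) (28.4515, 0) (28.2523, 13) (10.7916, 13)]  |A|=260.4308
6. ⊥bis P5·P4 via (23.18,9.73): [(5.8459, 0) (24.9139, 0) (22.5973, 13) (10.7916, 13)]  |A|=200.6787
7. ⊥bis P5·P6 via (18.175,9.95): [(5.8459, 0) (22.3876, 0) (16.8837, 13) (10.7916, 13)]  |A|=147.1196
8. ⊥bis P5·P7 via (31.62,8.615): [(5.8459, 0) (22.3876, 0) (16.8837, 13) (10.7916, 13)]  |A|=147.1196
9. canonical 4-gon: [(5.8459, 0) (22.3876, 0) (16.8837, 13) (10.7916, 13)]
10. shoelace: 147.1196

Area of P5's cell: 147.1196 (4 vertices)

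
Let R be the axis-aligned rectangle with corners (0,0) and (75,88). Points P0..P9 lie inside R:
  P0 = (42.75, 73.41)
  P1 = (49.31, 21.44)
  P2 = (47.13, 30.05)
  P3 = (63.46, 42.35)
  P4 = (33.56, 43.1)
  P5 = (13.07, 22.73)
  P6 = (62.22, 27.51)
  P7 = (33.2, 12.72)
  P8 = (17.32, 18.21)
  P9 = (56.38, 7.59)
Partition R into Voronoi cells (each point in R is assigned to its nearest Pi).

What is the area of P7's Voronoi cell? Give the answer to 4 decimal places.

Area of P7's cell: 458.7953

1. box [0,75]×[0,88]: [(0, 0) (75, 0) (75, 88) (0, 88)]
2. ⊥bis P7·P0 via (37.975,43.065): [(0, 49.0406) (0, 0) (75, 0) (75, 37.2389)]  |A|=3235.4808
3. ⊥bis P7·P1 via (41.255,17.08): [(26.1857, 44.9201) (0, 49.0406) (0, 0) (50.5, 0)]  |A|=1776.3165
4. ⊥bis P7·P2 via (40.165,21.385): [(37.9696, 23.1497) (7.1611, 47.9138) (0, 49.0406) (0, 0) (50.5, 0)]  |A|=1586.8679
5. ⊥bis P7·P3 via (48.33,27.535): [(37.9696, 23.1497) (7.1611, 47.9138) (0, 49.0406) (0, 0) (50.5, 0)]  |A|=1586.8679
6. ⊥bis P7·P4 via (33.38,27.91): [(37.9696, 23.1497) (32.0275, 27.926) (0, 28.3055) (0, 0) (50.5, 0)]  |A|=1197.2648
7. ⊥bis P7·P5 via (23.135,17.725): [(37.9696, 23.1497) (32.0275, 27.926) (28.23, 27.971) (14.3209, 0) (50.5, 0)]  |A|=597.4461
8. ⊥bis P7·P6 via (47.71,20.115): [(37.9696, 23.1497) (32.0275, 27.926) (28.23, 27.971) (14.3209, 0) (50.5, 0)]  |A|=597.4461
9. ⊥bis P7·P8 via (25.26,15.465): [(37.9696, 23.1497) (32.0275, 27.926) (29.578, 27.9551) (19.9135, 0) (50.5, 0)]  |A|=500.3124
10. ⊥bis P7·P9 via (44.79,10.155): [(44.8519, 10.4348) (37.9696, 23.1497) (32.0275, 27.926) (29.578, 27.9551) (19.9135, 0) (42.5426, 0)]  |A|=458.7953
11. canonical 6-gon: [(44.8519, 10.4348) (37.9696, 23.1497) (32.0275, 27.926) (29.578, 27.9551) (19.9135, 0) (42.5426, 0)]
12. shoelace: 458.7953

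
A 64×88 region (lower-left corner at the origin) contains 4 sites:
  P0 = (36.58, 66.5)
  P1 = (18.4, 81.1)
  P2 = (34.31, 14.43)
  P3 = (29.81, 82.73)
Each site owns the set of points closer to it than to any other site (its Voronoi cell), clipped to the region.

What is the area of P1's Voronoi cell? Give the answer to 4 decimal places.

1. box [0,64]×[0,88]: [(0, 0) (64, 0) (64, 88) (0, 88)]
2. ⊥bis P1·P0 via (27.49,73.8): [(0, 39.5693) (38.8937, 88) (0, 88)]  |A|=941.8255
3. ⊥bis P1·P2 via (26.355,47.765): [(0, 41.4757) (1.894, 41.9277) (38.8937, 88) (0, 88)]  |A|=940.0202
4. ⊥bis P1·P3 via (24.105,81.915): [(0, 41.4757) (1.894, 41.9277) (25.6004, 71.4471) (23.2357, 88) (0, 88)]  |A|=810.4272
5. canonical 5-gon: [(0, 41.4757) (1.894, 41.9277) (25.6004, 71.4471) (23.2357, 88) (0, 88)]
6. shoelace: 810.4272

Area of P1's cell: 810.4272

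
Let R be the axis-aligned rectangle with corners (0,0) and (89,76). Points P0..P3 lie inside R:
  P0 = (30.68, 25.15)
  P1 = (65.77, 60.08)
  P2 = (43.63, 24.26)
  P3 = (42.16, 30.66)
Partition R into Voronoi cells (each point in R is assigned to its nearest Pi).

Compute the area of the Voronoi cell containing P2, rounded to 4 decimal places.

1. box [0,89]×[0,76]: [(0, 0) (89, 0) (89, 76) (0, 76)]
2. ⊥bis P2·P0 via (37.155,24.705): [(35.4571, 0) (89, 0) (89, 76) (40.6803, 76)]  |A|=3870.778
3. ⊥bis P2·P1 via (54.7,42.17): [(39.0213, 51.8608) (35.4571, 0) (89, 0) (89, 20.9695)]  |A|=1912.4034
4. ⊥bis P2·P3 via (42.895,27.46): [(68.8529, 33.4222) (37.2553, 26.1646) (35.4571, 0) (89, 0) (89, 20.9695)]  |A|=1512.8423
5. canonical 5-gon: [(68.8529, 33.4222) (37.2553, 26.1646) (35.4571, 0) (89, 0) (89, 20.9695)]
6. shoelace: 1512.8423

Area of P2's cell: 1512.8423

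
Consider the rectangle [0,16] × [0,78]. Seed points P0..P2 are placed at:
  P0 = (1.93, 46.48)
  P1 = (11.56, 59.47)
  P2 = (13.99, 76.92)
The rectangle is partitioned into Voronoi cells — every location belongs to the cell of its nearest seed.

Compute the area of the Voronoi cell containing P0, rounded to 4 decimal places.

1. box [0,16]×[0,78]: [(0, 0) (16, 0) (16, 78) (0, 78)]
2. ⊥bis P0·P1 via (6.745,52.975): [(0, 57.9753) (0, 0) (16, 0) (16, 46.1139)]  |A|=832.7139
3. ⊥bis P0·P2 via (7.96,61.7): [(0, 57.9753) (0, 0) (16, 0) (16, 46.1139)]  |A|=832.7139
4. canonical 4-gon: [(0, 57.9753) (0, 0) (16, 0) (16, 46.1139)]
5. shoelace: 832.7139

Area of P0's cell: 832.7139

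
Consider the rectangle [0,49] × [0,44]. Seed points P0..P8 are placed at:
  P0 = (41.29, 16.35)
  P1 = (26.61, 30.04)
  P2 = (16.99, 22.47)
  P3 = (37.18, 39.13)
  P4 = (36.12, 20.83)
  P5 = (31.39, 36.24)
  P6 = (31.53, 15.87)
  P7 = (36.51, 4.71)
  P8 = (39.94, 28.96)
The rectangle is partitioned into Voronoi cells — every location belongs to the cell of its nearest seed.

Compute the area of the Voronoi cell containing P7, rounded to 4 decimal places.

1. box [0,49]×[0,44]: [(0, 0) (49, 0) (49, 44) (0, 44)]
2. ⊥bis P7·P0 via (38.9,10.53): [(0, 26.5044) (0, 0) (49, 0) (49, 6.3824)]  |A|=805.7267
3. ⊥bis P7·P1 via (31.56,17.375): [(26.7804, 15.5069) (0, 5.0401) (0, 0) (49, 0) (49, 6.3824)]  |A|=518.3148
4. ⊥bis P7·P2 via (26.75,13.59): [(28.028, 14.9946) (14.3853, 0) (49, 0) (49, 6.3824)]  |A|=326.443
5. ⊥bis P7·P3 via (36.845,21.92): [(28.028, 14.9946) (14.3853, 0) (49, 0) (49, 6.3824)]  |A|=326.443
6. ⊥bis P7·P4 via (36.315,12.77): [(33.6049, 12.7044) (25.7719, 12.5149) (14.3853, 0) (49, 0) (49, 6.3824)]  |A|=316.9449
7. ⊥bis P7·P5 via (33.95,20.475): [(33.6049, 12.7044) (25.7719, 12.5149) (14.3853, 0) (49, 0) (49, 6.3824)]  |A|=316.9449
8. ⊥bis P7·P6 via (34.02,10.29): [(36.6388, 11.4586) (16.7262, 2.5729) (14.3853, 0) (49, 0) (49, 6.3824)]  |A|=252.9809
9. ⊥bis P7·P8 via (38.225,16.835): [(36.6388, 11.4586) (16.7262, 2.5729) (14.3853, 0) (49, 0) (49, 6.3824)]  |A|=252.9809
10. canonical 5-gon: [(36.6388, 11.4586) (16.7262, 2.5729) (14.3853, 0) (49, 0) (49, 6.3824)]
11. shoelace: 252.9809

Area of P7's cell: 252.9809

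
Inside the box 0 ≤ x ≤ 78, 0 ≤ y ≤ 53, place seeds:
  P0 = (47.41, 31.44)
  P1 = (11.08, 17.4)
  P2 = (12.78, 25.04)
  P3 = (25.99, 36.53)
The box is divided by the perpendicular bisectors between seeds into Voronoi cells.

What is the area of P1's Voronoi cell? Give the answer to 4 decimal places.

1. box [0,78]×[0,53]: [(0, 0) (78, 0) (78, 53) (0, 53)]
2. ⊥bis P1·P0 via (29.245,24.42): [(0, 0) (38.6823, 0) (18.2, 53) (0, 53)]  |A|=1507.3819
3. ⊥bis P1·P2 via (11.93,21.22): [(0, 23.8746) (0, 0) (38.6823, 0) (32.227, 16.7036)]  |A|=707.7712
4. ⊥bis P1·P3 via (18.535,26.965): [(31.4903, 16.8676) (0, 23.8746) (0, 0) (38.6823, 0) (32.4539, 16.1165)]  |A|=707.5735
5. canonical 5-gon: [(31.4903, 16.8676) (0, 23.8746) (0, 0) (38.6823, 0) (32.4539, 16.1165)]
6. shoelace: 707.5735

Area of P1's cell: 707.5735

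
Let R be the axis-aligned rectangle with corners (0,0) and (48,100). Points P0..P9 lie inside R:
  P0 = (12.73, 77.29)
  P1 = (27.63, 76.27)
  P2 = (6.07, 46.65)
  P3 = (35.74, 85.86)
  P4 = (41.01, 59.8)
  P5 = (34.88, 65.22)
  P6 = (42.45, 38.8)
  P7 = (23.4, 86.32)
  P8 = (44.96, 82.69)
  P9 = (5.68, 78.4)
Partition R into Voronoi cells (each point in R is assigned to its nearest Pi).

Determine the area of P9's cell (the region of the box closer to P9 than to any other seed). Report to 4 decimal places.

Area of P9's cell: 335.1737

1. box [0,48]×[0,100]: [(0, 0) (48, 0) (48, 100) (0, 100)]
2. ⊥bis P9·P0 via (9.205,77.845): [(0, 19.3808) (12.6932, 100) (0, 100)]  |A|=511.6591
3. ⊥bis P9·P1 via (16.655,77.335): [(0, 19.3808) (12.6932, 100) (0, 100)]  |A|=511.6591
4. ⊥bis P9·P2 via (5.875,62.525): [(0, 62.4528) (6.7947, 62.5363) (12.6932, 100) (0, 100)]  |A|=365.3285
5. ⊥bis P9·P3 via (20.71,82.13): [(0, 62.4528) (6.7947, 62.5363) (12.6932, 100) (0, 100)]  |A|=365.3285
6. ⊥bis P9·P4 via (23.345,69.1): [(0, 62.4528) (6.7947, 62.5363) (12.6932, 100) (0, 100)]  |A|=365.3285
7. ⊥bis P9·P5 via (20.28,71.81): [(0, 62.4528) (6.7947, 62.5363) (12.6932, 100) (0, 100)]  |A|=365.3285
8. ⊥bis P9·P6 via (24.065,58.6): [(0, 62.4528) (6.7947, 62.5363) (12.6932, 100) (0, 100)]  |A|=365.3285
9. ⊥bis P9·P7 via (14.54,82.36): [(0, 62.4528) (6.7947, 62.5363) (11.1205, 90.0108) (6.6558, 100) (0, 100)]  |A|=335.1737
10. ⊥bis P9·P8 via (25.32,80.545): [(0, 62.4528) (6.7947, 62.5363) (11.1205, 90.0108) (6.6558, 100) (0, 100)]  |A|=335.1737
11. canonical 5-gon: [(0, 62.4528) (6.7947, 62.5363) (11.1205, 90.0108) (6.6558, 100) (0, 100)]
12. shoelace: 335.1737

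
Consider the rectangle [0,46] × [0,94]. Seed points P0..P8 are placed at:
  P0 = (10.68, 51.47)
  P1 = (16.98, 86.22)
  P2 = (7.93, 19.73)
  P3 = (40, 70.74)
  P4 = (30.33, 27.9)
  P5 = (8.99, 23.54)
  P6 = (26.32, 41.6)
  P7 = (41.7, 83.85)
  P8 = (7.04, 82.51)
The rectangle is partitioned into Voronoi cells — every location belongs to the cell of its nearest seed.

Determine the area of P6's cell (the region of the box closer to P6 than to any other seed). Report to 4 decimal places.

1. box [0,46]×[0,94]: [(0, 0) (46, 0) (46, 94) (0, 94)]
2. ⊥bis P6·P0 via (18.5,46.535): [(0, 17.2199) (0, 0) (46, 0) (46, 90.1115)]  |A|=2468.6222
3. ⊥bis P6·P1 via (21.65,63.91): [(30.6544, 65.7948) (0, 17.2199) (0, 0) (46, 0) (46, 69.007)]  |A|=2306.6915
4. ⊥bis P6·P2 via (17.125,30.665): [(30.6544, 65.7948) (11.4803, 35.4115) (46, 6.3847) (46, 69.007)]  |A|=1283.1835
5. ⊥bis P6·P3 via (33.16,56.17): [(26.5413, 59.2772) (11.4803, 35.4115) (46, 6.3847) (46, 50.1422)]  |A|=1056.2381
6. ⊥bis P6·P4 via (28.325,34.75): [(26.5413, 59.2772) (11.4803, 35.4115) (16.4133, 31.2634) (46, 39.9235) (46, 50.1422)]  |A|=560.0867
7. ⊥bis P6·P5 via (17.655,32.57): [(26.5413, 59.2772) (12.6923, 37.3321) (18.4081, 31.8473) (46, 39.9235) (46, 50.1422)]  |A|=545.6965
8. ⊥bis P6·P7 via (34.01,62.725): [(26.5413, 59.2772) (12.6923, 37.3321) (18.4081, 31.8473) (46, 39.9235) (46, 50.1422)]  |A|=545.6965
9. ⊥bis P6·P8 via (16.68,62.055): [(26.5413, 59.2772) (12.6923, 37.3321) (18.4081, 31.8473) (46, 39.9235) (46, 50.1422)]  |A|=545.6965
10. canonical 5-gon: [(26.5413, 59.2772) (12.6923, 37.3321) (18.4081, 31.8473) (46, 39.9235) (46, 50.1422)]
11. shoelace: 545.6965

Area of P6's cell: 545.6965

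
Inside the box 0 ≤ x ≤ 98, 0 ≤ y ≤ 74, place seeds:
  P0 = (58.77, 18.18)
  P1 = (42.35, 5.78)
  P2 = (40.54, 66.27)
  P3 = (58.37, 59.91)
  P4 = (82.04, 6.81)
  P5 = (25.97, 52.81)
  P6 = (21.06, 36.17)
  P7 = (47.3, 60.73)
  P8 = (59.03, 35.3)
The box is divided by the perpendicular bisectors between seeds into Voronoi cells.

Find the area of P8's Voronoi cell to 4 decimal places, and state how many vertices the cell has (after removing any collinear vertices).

Area of P8's cell: 1024.7035 (7 vertices)

1. box [0,98]×[0,74]: [(0, 0) (98, 0) (98, 74) (0, 74)]
2. ⊥bis P8·P0 via (58.9,26.74): [(0, 27.6345) (98, 26.1462) (98, 74) (0, 74)]  |A|=4616.7457
3. ⊥bis P8·P1 via (50.69,20.54): [(0, 49.1819) (39.1875, 27.0394) (98, 26.1462) (98, 74) (0, 74)]  |A|=4194.5511
4. ⊥bis P8·P2 via (49.785,50.785): [(24.1982, 35.5089) (39.1875, 27.0394) (98, 26.1462) (98, 74) (88.6692, 74)]  |A|=2187.7888
5. ⊥bis P8·P3 via (58.7,47.605): [(43.7888, 47.2051) (24.1982, 35.5089) (39.1875, 27.0394) (98, 26.1462) (98, 48.659)]  |A|=1375.8959
6. ⊥bis P8·P4 via (70.535,21.055): [(43.7888, 47.2051) (24.1982, 35.5089) (39.1875, 27.0394) (77.2293, 26.4616) (98, 43.2372) (98, 48.659)]  |A|=1198.4
7. ⊥bis P8·P5 via (42.5,44.055): [(44.1739, 47.2154) (34.8006, 29.5181) (39.1875, 27.0394) (77.2293, 26.4616) (98, 43.2372) (98, 48.659)]  |A|=1074.3553
8. ⊥bis P8·P6 via (40.045,35.735): [(44.1739, 47.2154) (40.1332, 39.5864) (39.8455, 27.0294) (77.2293, 26.4616) (98, 43.2372) (98, 48.659)]  |A|=1041.5292
9. ⊥bis P8·P7 via (53.165,48.015): [(51.8796, 47.4221) (41.8276, 42.7854) (40.1332, 39.5864) (39.8455, 27.0294) (77.2293, 26.4616) (98, 43.2372) (98, 48.659)]  |A|=1024.7035
10. canonical 7-gon: [(51.8796, 47.4221) (41.8276, 42.7854) (40.1332, 39.5864) (39.8455, 27.0294) (77.2293, 26.4616) (98, 43.2372) (98, 48.659)]
11. shoelace: 1024.7035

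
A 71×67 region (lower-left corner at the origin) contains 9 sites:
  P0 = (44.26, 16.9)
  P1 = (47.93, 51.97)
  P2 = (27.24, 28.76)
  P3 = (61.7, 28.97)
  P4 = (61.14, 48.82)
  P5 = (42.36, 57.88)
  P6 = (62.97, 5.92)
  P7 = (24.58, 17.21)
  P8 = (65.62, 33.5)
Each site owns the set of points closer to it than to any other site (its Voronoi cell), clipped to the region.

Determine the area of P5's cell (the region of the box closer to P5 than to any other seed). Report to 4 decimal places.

1. box [0,71]×[0,67]: [(0, 0) (71, 0) (71, 67) (0, 67)]
2. ⊥bis P5·P0 via (43.31,37.39): [(0, 35.382) (71, 38.6738) (71, 67) (0, 67)]  |A|=2128.0193
3. ⊥bis P5·P1 via (45.145,54.925): [(0, 35.382) (25.672, 36.5722) (57.9571, 67) (0, 67)]  |A|=1287.6005
4. ⊥bis P5·P2 via (34.8,43.32): [(0, 61.3892) (33.5308, 43.979) (57.9571, 67) (0, 67)]  |A|=761.182
5. ⊥bis P5·P3 via (52.03,43.425): [(0, 61.3892) (33.5308, 43.979) (57.9571, 67) (0, 67)]  |A|=761.182
6. ⊥bis P5·P4 via (51.75,53.35): [(0, 61.3892) (33.5308, 43.979) (57.9571, 67) (0, 67)]  |A|=761.182
7. ⊥bis P5·P6 via (52.665,31.9): [(0, 61.3892) (33.5308, 43.979) (57.9571, 67) (0, 67)]  |A|=761.182
8. ⊥bis P5·P7 via (33.47,37.545): [(0, 61.3892) (33.5308, 43.979) (57.9571, 67) (0, 67)]  |A|=761.182
9. ⊥bis P5·P8 via (53.99,45.69): [(0, 61.3892) (33.5308, 43.979) (57.9571, 67) (0, 67)]  |A|=761.182
10. canonical 4-gon: [(0, 61.3892) (33.5308, 43.979) (57.9571, 67) (0, 67)]
11. shoelace: 761.182

Area of P5's cell: 761.1820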